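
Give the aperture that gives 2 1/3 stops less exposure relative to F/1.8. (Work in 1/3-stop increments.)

f/4

Aperture: f/1.8 → f/2 → f/2.2 → f/2.5 → f/2.8 → f/3.2 → f/3.5 → f/4 — 2 1/3 stops stopped down (darker).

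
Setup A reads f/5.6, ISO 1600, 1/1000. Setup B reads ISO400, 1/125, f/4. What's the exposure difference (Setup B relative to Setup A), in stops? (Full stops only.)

2 stops brighter

Aperture: f/5.6 → f/4 — 1 stop wider (brighter).
Shutter speed: 1/1000 → 1/500 → 1/250 → 1/125 — 3 stops longer (brighter).
ISO: 1600 → 800 → 400 — 2 stops lower (darker).
Net: +1 +3 −2 = +2 stops.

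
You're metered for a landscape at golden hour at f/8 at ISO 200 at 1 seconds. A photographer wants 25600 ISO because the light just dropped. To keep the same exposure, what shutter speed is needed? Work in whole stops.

ISO: 200 → 400 → 800 → 1600 → 3200 → 6400 → 12800 → 25600 — 7 stops higher (brighter).
Need 7 stops darker from the shutter speed: 1 → 1/2 → 1/4 → 1/8 → 1/15 → 1/30 → 1/60 → 1/125.

1/125s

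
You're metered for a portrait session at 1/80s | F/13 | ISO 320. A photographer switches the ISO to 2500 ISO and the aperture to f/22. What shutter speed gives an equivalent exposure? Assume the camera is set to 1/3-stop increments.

ISO: 320 → 400 → 500 → 640 → 800 → 1000 → 1250 → 1600 → 2000 → 2500 — 3 stops higher (brighter).
Aperture: f/13 → f/14 → f/16 → f/18 → f/20 → f/22 — 1 2/3 stops smaller aperture (darker).
Net change so far: 1 1/3 stops brighter. Offset with the shutter speed: 1/80 → 1/100 → 1/125 → 1/160 → 1/200.

1/200s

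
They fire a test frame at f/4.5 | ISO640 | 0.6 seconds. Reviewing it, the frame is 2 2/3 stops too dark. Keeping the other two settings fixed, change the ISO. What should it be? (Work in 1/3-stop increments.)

Underexposed by 2 2/3 stops → need 2 2/3 stops brighter.
ISO: 640 → 800 → 1000 → 1250 → 1600 → 2000 → 2500 → 3200 → 4000.

ISO 4000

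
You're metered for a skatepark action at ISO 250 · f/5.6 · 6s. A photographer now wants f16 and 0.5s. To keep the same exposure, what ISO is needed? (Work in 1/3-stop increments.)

Aperture: f/5.6 → f/6.3 → f/7.1 → f/8 → f/9 → f/10 → f/11 → f/13 → f/14 → f/16 — 3 stops stopped down (darker).
Shutter speed: 6 → 5 → 4 → 3.2 → 2.5 → 2 → 1.6 → 1.3 → 1 → 0.8 → 0.6 → 0.5 — 3 2/3 stops faster (darker).
Net change so far: 6 2/3 stops darker. Offset with the ISO: 250 → 320 → 400 → 500 → 640 → 800 → 1000 → 1250 → 1600 → 2000 → 2500 → 3200 → 4000 → 5000 → 6400 → 8000 → 10000 → 12800 → 16000 → 20000 → 25600.

ISO 25600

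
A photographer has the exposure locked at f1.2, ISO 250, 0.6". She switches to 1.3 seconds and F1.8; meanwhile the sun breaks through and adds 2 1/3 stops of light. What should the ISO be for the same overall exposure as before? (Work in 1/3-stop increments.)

ISO 50

Scene light: 2 1/3 stops brighter.
Shutter speed: 0.6 → 0.8 → 1 → 1.3 — 1 stop longer (brighter).
Aperture: f/1.2 → f/1.4 → f/1.6 → f/1.8 — 1 stop stopped down (darker).
Net so far: 2 1/3 stops brighter. ISO: 250 → 200 → 160 → 125 → 100 → 80 → 64 → 50.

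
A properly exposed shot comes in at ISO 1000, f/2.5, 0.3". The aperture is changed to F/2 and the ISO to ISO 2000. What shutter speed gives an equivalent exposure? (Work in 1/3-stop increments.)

1/10s

Aperture: f/2.5 → f/2.2 → f/2 — 2/3 stop opened up (brighter).
ISO: 1000 → 1250 → 1600 → 2000 — 1 stop raised (brighter).
Net change so far: 1 2/3 stops brighter. Offset with the shutter speed: 0.3 → 1/4 → 1/5 → 1/6 → 1/8 → 1/10.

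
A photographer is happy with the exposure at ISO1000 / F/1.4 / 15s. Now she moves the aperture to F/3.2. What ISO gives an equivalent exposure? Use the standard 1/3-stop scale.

ISO 5000

Aperture: f/1.4 → f/1.6 → f/1.8 → f/2 → f/2.2 → f/2.5 → f/2.8 → f/3.2 — 2 1/3 stops stopped down (darker).
Need 2 1/3 stops brighter from the ISO: 1000 → 1250 → 1600 → 2000 → 2500 → 3200 → 4000 → 5000.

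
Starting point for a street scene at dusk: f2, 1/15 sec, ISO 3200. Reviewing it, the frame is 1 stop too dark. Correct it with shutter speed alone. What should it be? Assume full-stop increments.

1/8s

Underexposed by 1 stop → need 1 stop brighter.
Shutter speed: 1/15 → 1/8.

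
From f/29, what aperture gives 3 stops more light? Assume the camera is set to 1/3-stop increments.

Aperture: f/29 → f/25 → f/22 → f/20 → f/18 → f/16 → f/14 → f/13 → f/11 → f/10 — 3 stops wider (brighter).

f/10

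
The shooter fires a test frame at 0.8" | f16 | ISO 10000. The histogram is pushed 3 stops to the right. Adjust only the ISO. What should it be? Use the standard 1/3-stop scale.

ISO 1250

Overexposed by 3 stops → need 3 stops darker.
ISO: 10000 → 8000 → 6400 → 5000 → 4000 → 3200 → 2500 → 2000 → 1600 → 1250.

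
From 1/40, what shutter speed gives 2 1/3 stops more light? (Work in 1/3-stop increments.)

Shutter speed: 1/40 → 1/30 → 1/25 → 1/20 → 1/15 → 1/13 → 1/10 → 1/8 — 2 1/3 stops slower (brighter).

1/8s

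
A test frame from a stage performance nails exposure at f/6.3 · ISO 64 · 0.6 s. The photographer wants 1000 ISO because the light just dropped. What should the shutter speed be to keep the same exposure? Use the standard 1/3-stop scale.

1/25s

ISO: 64 → 80 → 100 → 125 → 160 → 200 → 250 → 320 → 400 → 500 → 640 → 800 → 1000 — 4 stops raised (brighter).
Need 4 stops darker from the shutter speed: 0.6 → 0.5 → 0.4 → 0.3 → 1/4 → 1/5 → 1/6 → 1/8 → 1/10 → 1/13 → 1/15 → 1/20 → 1/25.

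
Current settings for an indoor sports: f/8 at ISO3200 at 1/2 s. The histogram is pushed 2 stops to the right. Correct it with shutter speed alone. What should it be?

1/8s

Overexposed by 2 stops → need 2 stops darker.
Shutter speed: 1/2 → 1/4 → 1/8.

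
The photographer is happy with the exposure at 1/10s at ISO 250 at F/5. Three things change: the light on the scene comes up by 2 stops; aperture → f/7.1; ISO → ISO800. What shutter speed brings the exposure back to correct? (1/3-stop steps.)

Scene light: 2 stops brighter.
Aperture: f/5 → f/5.6 → f/6.3 → f/7.1 — 1 stop narrower (darker).
ISO: 250 → 320 → 400 → 500 → 640 → 800 — 1 2/3 stops raised (brighter).
Net so far: 2 2/3 stops brighter. Shutter speed: 1/10 → 1/13 → 1/15 → 1/20 → 1/25 → 1/30 → 1/40 → 1/50 → 1/60.

1/60s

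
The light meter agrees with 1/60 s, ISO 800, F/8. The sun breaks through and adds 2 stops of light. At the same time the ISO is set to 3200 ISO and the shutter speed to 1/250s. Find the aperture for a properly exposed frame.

f/16

Scene light: 2 stops brighter.
ISO: 800 → 1600 → 3200 — 2 stops higher (brighter).
Shutter speed: 1/60 → 1/125 → 1/250 — 2 stops shorter (darker).
Net so far: 2 stops brighter. Aperture: f/8 → f/11 → f/16.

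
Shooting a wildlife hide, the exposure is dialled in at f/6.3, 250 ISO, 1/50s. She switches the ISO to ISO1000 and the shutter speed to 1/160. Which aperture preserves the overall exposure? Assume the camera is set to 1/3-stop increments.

f/7.1

ISO: 250 → 320 → 400 → 500 → 640 → 800 → 1000 — 2 stops higher (brighter).
Shutter speed: 1/50 → 1/60 → 1/80 → 1/100 → 1/125 → 1/160 — 1 2/3 stops shorter (darker).
Net change so far: 1/3 stop brighter. Offset with the aperture: f/6.3 → f/7.1.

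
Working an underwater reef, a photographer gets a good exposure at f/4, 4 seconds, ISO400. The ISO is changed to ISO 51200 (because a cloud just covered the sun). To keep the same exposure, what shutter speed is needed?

ISO: 400 → 800 → 1600 → 3200 → 6400 → 12800 → 25600 → 51200 — 7 stops higher (brighter).
Need 7 stops darker from the shutter speed: 4 → 2 → 1 → 1/2 → 1/4 → 1/8 → 1/15 → 1/30.

1/30s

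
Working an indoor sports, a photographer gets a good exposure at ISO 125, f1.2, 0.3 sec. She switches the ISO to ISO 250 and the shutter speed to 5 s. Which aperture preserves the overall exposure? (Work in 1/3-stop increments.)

f/7.1

ISO: 125 → 160 → 200 → 250 — 1 stop higher (brighter).
Shutter speed: 0.3 → 0.4 → 0.5 → 0.6 → 0.8 → 1 → 1.3 → 1.6 → 2 → 2.5 → 3.2 → 4 → 5 — 4 stops slower (brighter).
Net change so far: 5 stops brighter. Offset with the aperture: f/1.2 → f/1.4 → f/1.6 → f/1.8 → f/2 → f/2.2 → f/2.5 → f/2.8 → f/3.2 → f/3.5 → f/4 → f/4.5 → f/5 → f/5.6 → f/6.3 → f/7.1.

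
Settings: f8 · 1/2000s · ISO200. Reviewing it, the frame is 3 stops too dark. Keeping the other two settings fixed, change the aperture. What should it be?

Underexposed by 3 stops → need 3 stops brighter.
Aperture: f/8 → f/5.6 → f/4 → f/2.8.

f/2.8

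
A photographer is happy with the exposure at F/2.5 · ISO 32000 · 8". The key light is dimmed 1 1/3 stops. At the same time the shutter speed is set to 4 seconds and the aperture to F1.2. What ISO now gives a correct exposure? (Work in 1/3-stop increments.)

ISO 40000

Scene light: 1 1/3 stops darker.
Shutter speed: 8 → 6 → 5 → 4 — 1 stop shorter (darker).
Aperture: f/2.5 → f/2.2 → f/2 → f/1.8 → f/1.6 → f/1.4 → f/1.2 — 2 stops larger aperture (brighter).
Net so far: 1/3 stop darker. ISO: 32000 → 40000.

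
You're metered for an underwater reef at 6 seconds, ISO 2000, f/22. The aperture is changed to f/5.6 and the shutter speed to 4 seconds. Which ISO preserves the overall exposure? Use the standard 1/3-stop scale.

ISO 200

Aperture: f/22 → f/20 → f/18 → f/16 → f/14 → f/13 → f/11 → f/10 → f/9 → f/8 → f/7.1 → f/6.3 → f/5.6 — 4 stops wider (brighter).
Shutter speed: 6 → 5 → 4 — 2/3 stop shorter (darker).
Net change so far: 3 1/3 stops brighter. Offset with the ISO: 2000 → 1600 → 1250 → 1000 → 800 → 640 → 500 → 400 → 320 → 250 → 200.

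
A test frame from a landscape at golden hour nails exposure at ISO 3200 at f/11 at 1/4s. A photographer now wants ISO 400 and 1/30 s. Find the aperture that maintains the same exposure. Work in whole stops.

f/1.4

ISO: 3200 → 1600 → 800 → 400 — 3 stops lower (darker).
Shutter speed: 1/4 → 1/8 → 1/15 → 1/30 — 3 stops faster (darker).
Net change so far: 6 stops darker. Offset with the aperture: f/11 → f/8 → f/5.6 → f/4 → f/2.8 → f/2 → f/1.4.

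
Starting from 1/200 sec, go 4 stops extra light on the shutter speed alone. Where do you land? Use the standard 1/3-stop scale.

Shutter speed: 1/200 → 1/160 → 1/125 → 1/100 → 1/80 → 1/60 → 1/50 → 1/40 → 1/30 → 1/25 → 1/20 → 1/15 → 1/13 — 4 stops longer (brighter).

1/13s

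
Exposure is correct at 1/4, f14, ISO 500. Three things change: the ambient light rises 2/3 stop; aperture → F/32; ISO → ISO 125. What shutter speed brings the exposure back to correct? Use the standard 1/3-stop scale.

3.2 s

Scene light: 2/3 stop brighter.
Aperture: f/14 → f/16 → f/18 → f/20 → f/22 → f/25 → f/29 → f/32 — 2 1/3 stops smaller aperture (darker).
ISO: 500 → 400 → 320 → 250 → 200 → 160 → 125 — 2 stops dropped (darker).
Net so far: 3 2/3 stops darker. Shutter speed: 1/4 → 0.3 → 0.4 → 0.5 → 0.6 → 0.8 → 1 → 1.3 → 1.6 → 2 → 2.5 → 3.2.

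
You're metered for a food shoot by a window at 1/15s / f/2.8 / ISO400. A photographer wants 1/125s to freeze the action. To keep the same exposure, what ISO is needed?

ISO 3200

Shutter speed: 1/15 → 1/30 → 1/60 → 1/125 — 3 stops faster (darker).
Need 3 stops brighter from the ISO: 400 → 800 → 1600 → 3200.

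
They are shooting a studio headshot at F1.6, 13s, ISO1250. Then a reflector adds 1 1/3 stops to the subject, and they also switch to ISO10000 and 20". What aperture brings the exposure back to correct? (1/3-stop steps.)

Scene light: 1 1/3 stops brighter.
ISO: 1250 → 1600 → 2000 → 2500 → 3200 → 4000 → 5000 → 6400 → 8000 → 10000 — 3 stops raised (brighter).
Shutter speed: 13 → 15 → 20 — 2/3 stop longer (brighter).
Net so far: 5 stops brighter. Aperture: f/1.6 → f/1.8 → f/2 → f/2.2 → f/2.5 → f/2.8 → f/3.2 → f/3.5 → f/4 → f/4.5 → f/5 → f/5.6 → f/6.3 → f/7.1 → f/8 → f/9.

f/9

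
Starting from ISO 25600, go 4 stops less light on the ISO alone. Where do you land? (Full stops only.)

ISO: 25600 → 12800 → 6400 → 3200 → 1600 — 4 stops dropped (darker).

ISO 1600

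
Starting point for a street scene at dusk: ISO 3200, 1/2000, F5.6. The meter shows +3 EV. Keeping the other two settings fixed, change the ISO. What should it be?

Overexposed by 3 stops → need 3 stops darker.
ISO: 3200 → 1600 → 800 → 400.

ISO 400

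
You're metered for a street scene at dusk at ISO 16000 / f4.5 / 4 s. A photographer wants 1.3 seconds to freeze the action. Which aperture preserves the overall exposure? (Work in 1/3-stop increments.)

f/2.5

Shutter speed: 4 → 3.2 → 2.5 → 2 → 1.6 → 1.3 — 1 2/3 stops faster (darker).
Need 1 2/3 stops brighter from the aperture: f/4.5 → f/4 → f/3.5 → f/3.2 → f/2.8 → f/2.5.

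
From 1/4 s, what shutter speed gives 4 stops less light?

Shutter speed: 1/4 → 1/8 → 1/15 → 1/30 → 1/60 — 4 stops faster (darker).

1/60s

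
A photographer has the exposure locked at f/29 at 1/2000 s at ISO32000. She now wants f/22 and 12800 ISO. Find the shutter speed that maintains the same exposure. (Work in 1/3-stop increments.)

Aperture: f/29 → f/25 → f/22 — 2/3 stop opened up (brighter).
ISO: 32000 → 25600 → 20000 → 16000 → 12800 — 1 1/3 stops dropped (darker).
Net change so far: 2/3 stop darker. Offset with the shutter speed: 1/2000 → 1/1600 → 1/1250.

1/1250s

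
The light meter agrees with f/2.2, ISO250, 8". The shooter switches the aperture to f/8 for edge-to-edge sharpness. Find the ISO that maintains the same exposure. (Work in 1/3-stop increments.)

ISO 3200

Aperture: f/2.2 → f/2.5 → f/2.8 → f/3.2 → f/3.5 → f/4 → f/4.5 → f/5 → f/5.6 → f/6.3 → f/7.1 → f/8 — 3 2/3 stops narrower (darker).
Need 3 2/3 stops brighter from the ISO: 250 → 320 → 400 → 500 → 640 → 800 → 1000 → 1250 → 1600 → 2000 → 2500 → 3200.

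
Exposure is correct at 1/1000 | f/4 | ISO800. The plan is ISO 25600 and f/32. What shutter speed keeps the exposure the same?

1/500s

ISO: 800 → 1600 → 3200 → 6400 → 12800 → 25600 — 5 stops raised (brighter).
Aperture: f/4 → f/5.6 → f/8 → f/11 → f/16 → f/22 → f/32 — 6 stops smaller aperture (darker).
Net change so far: 1 stop darker. Offset with the shutter speed: 1/1000 → 1/500.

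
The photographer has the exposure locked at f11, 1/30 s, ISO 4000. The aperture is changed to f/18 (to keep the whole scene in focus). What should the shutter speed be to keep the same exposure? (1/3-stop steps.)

1/13s

Aperture: f/11 → f/13 → f/14 → f/16 → f/18 — 1 1/3 stops smaller aperture (darker).
Need 1 1/3 stops brighter from the shutter speed: 1/30 → 1/25 → 1/20 → 1/15 → 1/13.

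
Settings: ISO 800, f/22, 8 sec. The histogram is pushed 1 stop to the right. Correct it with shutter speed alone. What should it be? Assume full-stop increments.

4 s

Overexposed by 1 stop → need 1 stop darker.
Shutter speed: 8 → 4.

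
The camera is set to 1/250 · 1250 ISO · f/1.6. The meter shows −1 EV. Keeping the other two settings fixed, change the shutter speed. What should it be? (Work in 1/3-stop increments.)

1/125s

Underexposed by 1 stop → need 1 stop brighter.
Shutter speed: 1/250 → 1/200 → 1/160 → 1/125.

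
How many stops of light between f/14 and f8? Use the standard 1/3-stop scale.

1 2/3 stops

f/14 → f/13 → f/11 → f/10 → f/9 → f/8 — count the steps: 5 third-stops = 1 2/3 stops.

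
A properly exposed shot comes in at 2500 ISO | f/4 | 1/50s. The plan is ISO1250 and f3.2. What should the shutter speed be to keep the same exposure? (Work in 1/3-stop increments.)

1/40s

ISO: 2500 → 2000 → 1600 → 1250 — 1 stop dropped (darker).
Aperture: f/4 → f/3.5 → f/3.2 — 2/3 stop larger aperture (brighter).
Net change so far: 1/3 stop darker. Offset with the shutter speed: 1/50 → 1/40.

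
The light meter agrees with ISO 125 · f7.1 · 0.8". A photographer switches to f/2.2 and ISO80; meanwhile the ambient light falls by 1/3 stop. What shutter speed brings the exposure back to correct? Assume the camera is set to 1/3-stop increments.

1/6s

Scene light: 1/3 stop darker.
Aperture: f/7.1 → f/6.3 → f/5.6 → f/5 → f/4.5 → f/4 → f/3.5 → f/3.2 → f/2.8 → f/2.5 → f/2.2 — 3 1/3 stops larger aperture (brighter).
ISO: 125 → 100 → 80 — 2/3 stop lower (darker).
Net so far: 2 1/3 stops brighter. Shutter speed: 0.8 → 0.6 → 0.5 → 0.4 → 0.3 → 1/4 → 1/5 → 1/6.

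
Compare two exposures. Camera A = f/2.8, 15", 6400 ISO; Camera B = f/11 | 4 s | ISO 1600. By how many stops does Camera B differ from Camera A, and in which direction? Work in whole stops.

Aperture: f/2.8 → f/4 → f/5.6 → f/8 → f/11 — 4 stops smaller aperture (darker).
Shutter speed: 15 → 8 → 4 — 2 stops shorter (darker).
ISO: 6400 → 3200 → 1600 — 2 stops dropped (darker).
Net: −4 −2 −2 = −8 stops.

8 stops darker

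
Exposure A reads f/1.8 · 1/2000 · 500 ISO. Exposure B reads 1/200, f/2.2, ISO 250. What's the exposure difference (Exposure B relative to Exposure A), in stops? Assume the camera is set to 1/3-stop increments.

1 2/3 stops brighter

Aperture: f/1.8 → f/2 → f/2.2 — 2/3 stop narrower (darker).
Shutter speed: 1/2000 → 1/1600 → 1/1250 → 1/1000 → 1/800 → 1/640 → 1/500 → 1/400 → 1/320 → 1/250 → 1/200 — 3 1/3 stops longer (brighter).
ISO: 500 → 400 → 320 → 250 — 1 stop lower (darker).
Net: −2/3 +3 1/3 −1 = +1 2/3 stops.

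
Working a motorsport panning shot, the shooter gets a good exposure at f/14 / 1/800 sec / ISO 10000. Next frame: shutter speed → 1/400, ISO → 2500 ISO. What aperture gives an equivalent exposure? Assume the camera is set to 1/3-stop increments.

Shutter speed: 1/800 → 1/640 → 1/500 → 1/400 — 1 stop slower (brighter).
ISO: 10000 → 8000 → 6400 → 5000 → 4000 → 3200 → 2500 — 2 stops dropped (darker).
Net change so far: 1 stop darker. Offset with the aperture: f/14 → f/13 → f/11 → f/10.

f/10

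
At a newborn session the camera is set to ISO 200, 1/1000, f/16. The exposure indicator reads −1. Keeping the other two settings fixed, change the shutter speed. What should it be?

1/500s

Underexposed by 1 stop → need 1 stop brighter.
Shutter speed: 1/1000 → 1/500.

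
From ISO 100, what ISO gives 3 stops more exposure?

ISO 800

ISO: 100 → 200 → 400 → 800 — 3 stops raised (brighter).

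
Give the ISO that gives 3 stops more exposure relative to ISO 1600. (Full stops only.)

ISO: 1600 → 3200 → 6400 → 12800 — 3 stops higher (brighter).

ISO 12800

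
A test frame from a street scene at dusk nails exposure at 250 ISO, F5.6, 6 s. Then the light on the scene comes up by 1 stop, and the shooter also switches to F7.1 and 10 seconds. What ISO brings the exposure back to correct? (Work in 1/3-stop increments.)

Scene light: 1 stop brighter.
Aperture: f/5.6 → f/6.3 → f/7.1 — 2/3 stop narrower (darker).
Shutter speed: 6 → 8 → 10 — 2/3 stop longer (brighter).
Net so far: 1 stop brighter. ISO: 250 → 200 → 160 → 125.

ISO 125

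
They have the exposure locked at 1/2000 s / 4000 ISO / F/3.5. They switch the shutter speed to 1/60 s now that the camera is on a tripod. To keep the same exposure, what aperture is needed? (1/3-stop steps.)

f/20

Shutter speed: 1/2000 → 1/1600 → 1/1250 → 1/1000 → 1/800 → 1/640 → 1/500 → 1/400 → 1/320 → 1/250 → 1/200 → 1/160 → 1/125 → 1/100 → 1/80 → 1/60 — 5 stops longer (brighter).
Need 5 stops darker from the aperture: f/3.5 → f/4 → f/4.5 → f/5 → f/5.6 → f/6.3 → f/7.1 → f/8 → f/9 → f/10 → f/11 → f/13 → f/14 → f/16 → f/18 → f/20.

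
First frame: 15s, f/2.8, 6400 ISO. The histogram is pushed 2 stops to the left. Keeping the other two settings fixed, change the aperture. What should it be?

f/1.4

Underexposed by 2 stops → need 2 stops brighter.
Aperture: f/2.8 → f/2 → f/1.4.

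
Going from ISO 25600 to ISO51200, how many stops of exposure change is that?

25600 → 51200 — count the steps: 1 stop.

1 stop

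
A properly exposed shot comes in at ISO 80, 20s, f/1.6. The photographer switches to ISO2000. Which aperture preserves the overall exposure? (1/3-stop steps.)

ISO: 80 → 100 → 125 → 160 → 200 → 250 → 320 → 400 → 500 → 640 → 800 → 1000 → 1250 → 1600 → 2000 — 4 2/3 stops raised (brighter).
Need 4 2/3 stops darker from the aperture: f/1.6 → f/1.8 → f/2 → f/2.2 → f/2.5 → f/2.8 → f/3.2 → f/3.5 → f/4 → f/4.5 → f/5 → f/5.6 → f/6.3 → f/7.1 → f/8.

f/8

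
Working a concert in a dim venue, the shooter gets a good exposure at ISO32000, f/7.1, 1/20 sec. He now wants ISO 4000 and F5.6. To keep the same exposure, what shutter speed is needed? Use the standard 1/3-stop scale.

1/4s

ISO: 32000 → 25600 → 20000 → 16000 → 12800 → 10000 → 8000 → 6400 → 5000 → 4000 — 3 stops dropped (darker).
Aperture: f/7.1 → f/6.3 → f/5.6 — 2/3 stop larger aperture (brighter).
Net change so far: 2 1/3 stops darker. Offset with the shutter speed: 1/20 → 1/15 → 1/13 → 1/10 → 1/8 → 1/6 → 1/5 → 1/4.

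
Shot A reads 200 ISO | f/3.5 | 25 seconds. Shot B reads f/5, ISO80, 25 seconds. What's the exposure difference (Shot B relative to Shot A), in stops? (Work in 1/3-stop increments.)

2 1/3 stops darker

Aperture: f/3.5 → f/4 → f/4.5 → f/5 — 1 stop stopped down (darker).
Shutter speed: unchanged.
ISO: 200 → 160 → 125 → 100 → 80 — 1 1/3 stops dropped (darker).
Net: −1 −1 1/3 = −2 1/3 stops.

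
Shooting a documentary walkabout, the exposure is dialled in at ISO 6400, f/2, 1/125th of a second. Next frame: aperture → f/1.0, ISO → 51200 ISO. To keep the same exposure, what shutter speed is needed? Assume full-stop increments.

1/4000s

Aperture: f/2 → f/1.4 → f/1.0 — 2 stops opened up (brighter).
ISO: 6400 → 12800 → 25600 → 51200 — 3 stops higher (brighter).
Net change so far: 5 stops brighter. Offset with the shutter speed: 1/125 → 1/250 → 1/500 → 1/1000 → 1/2000 → 1/4000.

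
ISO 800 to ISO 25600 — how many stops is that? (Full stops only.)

800 → 1600 → 3200 → 6400 → 12800 → 25600 — count the steps: 5 stops.

5 stops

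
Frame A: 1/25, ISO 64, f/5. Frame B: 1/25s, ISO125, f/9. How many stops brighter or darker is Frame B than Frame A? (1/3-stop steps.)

2/3 stop darker

Aperture: f/5 → f/5.6 → f/6.3 → f/7.1 → f/8 → f/9 — 1 2/3 stops narrower (darker).
Shutter speed: unchanged.
ISO: 64 → 80 → 100 → 125 — 1 stop raised (brighter).
Net: −1 2/3 +1 = −2/3 stops.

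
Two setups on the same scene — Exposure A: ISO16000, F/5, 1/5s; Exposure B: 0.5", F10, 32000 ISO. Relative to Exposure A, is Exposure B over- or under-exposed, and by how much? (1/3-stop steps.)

Aperture: f/5 → f/5.6 → f/6.3 → f/7.1 → f/8 → f/9 → f/10 — 2 stops stopped down (darker).
Shutter speed: 1/5 → 1/4 → 0.3 → 0.4 → 0.5 — 1 1/3 stops longer (brighter).
ISO: 16000 → 20000 → 25600 → 32000 — 1 stop higher (brighter).
Net: −2 +1 1/3 +1 = +1/3 stops.

1/3 stop brighter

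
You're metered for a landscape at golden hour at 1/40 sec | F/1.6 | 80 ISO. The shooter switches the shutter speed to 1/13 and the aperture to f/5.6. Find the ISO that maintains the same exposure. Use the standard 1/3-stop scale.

Shutter speed: 1/40 → 1/30 → 1/25 → 1/20 → 1/15 → 1/13 — 1 2/3 stops longer (brighter).
Aperture: f/1.6 → f/1.8 → f/2 → f/2.2 → f/2.5 → f/2.8 → f/3.2 → f/3.5 → f/4 → f/4.5 → f/5 → f/5.6 — 3 2/3 stops smaller aperture (darker).
Net change so far: 2 stops darker. Offset with the ISO: 80 → 100 → 125 → 160 → 200 → 250 → 320.

ISO 320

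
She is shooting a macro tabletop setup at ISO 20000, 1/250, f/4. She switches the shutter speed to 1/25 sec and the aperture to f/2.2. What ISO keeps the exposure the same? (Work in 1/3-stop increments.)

Shutter speed: 1/250 → 1/200 → 1/160 → 1/125 → 1/100 → 1/80 → 1/60 → 1/50 → 1/40 → 1/30 → 1/25 — 3 1/3 stops slower (brighter).
Aperture: f/4 → f/3.5 → f/3.2 → f/2.8 → f/2.5 → f/2.2 — 1 2/3 stops wider (brighter).
Net change so far: 5 stops brighter. Offset with the ISO: 20000 → 16000 → 12800 → 10000 → 8000 → 6400 → 5000 → 4000 → 3200 → 2500 → 2000 → 1600 → 1250 → 1000 → 800 → 640.

ISO 640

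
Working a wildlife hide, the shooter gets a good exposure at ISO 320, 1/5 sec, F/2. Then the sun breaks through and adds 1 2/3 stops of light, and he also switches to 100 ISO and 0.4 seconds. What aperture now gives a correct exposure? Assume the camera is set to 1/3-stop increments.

f/2.8

Scene light: 1 2/3 stops brighter.
ISO: 320 → 250 → 200 → 160 → 125 → 100 — 1 2/3 stops lower (darker).
Shutter speed: 1/5 → 1/4 → 0.3 → 0.4 — 1 stop slower (brighter).
Net so far: 1 stop brighter. Aperture: f/2 → f/2.2 → f/2.5 → f/2.8.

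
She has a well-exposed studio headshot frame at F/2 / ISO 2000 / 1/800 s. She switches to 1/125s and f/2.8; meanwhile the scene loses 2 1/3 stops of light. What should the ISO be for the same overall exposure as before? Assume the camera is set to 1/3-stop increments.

ISO 3200

Scene light: 2 1/3 stops darker.
Shutter speed: 1/800 → 1/640 → 1/500 → 1/400 → 1/320 → 1/250 → 1/200 → 1/160 → 1/125 — 2 2/3 stops slower (brighter).
Aperture: f/2 → f/2.2 → f/2.5 → f/2.8 — 1 stop narrower (darker).
Net so far: 2/3 stop darker. ISO: 2000 → 2500 → 3200.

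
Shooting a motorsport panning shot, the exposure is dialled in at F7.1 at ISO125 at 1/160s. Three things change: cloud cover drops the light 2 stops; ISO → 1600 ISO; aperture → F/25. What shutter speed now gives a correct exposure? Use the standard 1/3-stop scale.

Scene light: 2 stops darker.
ISO: 125 → 160 → 200 → 250 → 320 → 400 → 500 → 640 → 800 → 1000 → 1250 → 1600 — 3 2/3 stops higher (brighter).
Aperture: f/7.1 → f/8 → f/9 → f/10 → f/11 → f/13 → f/14 → f/16 → f/18 → f/20 → f/22 → f/25 — 3 2/3 stops stopped down (darker).
Net so far: 2 stops darker. Shutter speed: 1/160 → 1/125 → 1/100 → 1/80 → 1/60 → 1/50 → 1/40.

1/40s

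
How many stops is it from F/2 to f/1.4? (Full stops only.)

1 stop

f/2 → f/1.4 — count the steps: 1 stop.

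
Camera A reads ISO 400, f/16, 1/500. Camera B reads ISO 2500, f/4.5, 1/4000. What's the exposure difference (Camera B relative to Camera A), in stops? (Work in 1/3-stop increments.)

3 1/3 stops brighter

Aperture: f/16 → f/14 → f/13 → f/11 → f/10 → f/9 → f/8 → f/7.1 → f/6.3 → f/5.6 → f/5 → f/4.5 — 3 2/3 stops wider (brighter).
Shutter speed: 1/500 → 1/640 → 1/800 → 1/1000 → 1/1250 → 1/1600 → 1/2000 → 1/2500 → 1/3200 → 1/4000 — 3 stops faster (darker).
ISO: 400 → 500 → 640 → 800 → 1000 → 1250 → 1600 → 2000 → 2500 — 2 2/3 stops raised (brighter).
Net: +3 2/3 −3 +2 2/3 = +3 1/3 stops.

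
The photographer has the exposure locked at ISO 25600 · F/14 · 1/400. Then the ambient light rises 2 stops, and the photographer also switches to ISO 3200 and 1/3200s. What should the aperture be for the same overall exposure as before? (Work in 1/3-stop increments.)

f/3.5

Scene light: 2 stops brighter.
ISO: 25600 → 20000 → 16000 → 12800 → 10000 → 8000 → 6400 → 5000 → 4000 → 3200 — 3 stops lower (darker).
Shutter speed: 1/400 → 1/500 → 1/640 → 1/800 → 1/1000 → 1/1250 → 1/1600 → 1/2000 → 1/2500 → 1/3200 — 3 stops faster (darker).
Net so far: 4 stops darker. Aperture: f/14 → f/13 → f/11 → f/10 → f/9 → f/8 → f/7.1 → f/6.3 → f/5.6 → f/5 → f/4.5 → f/4 → f/3.5.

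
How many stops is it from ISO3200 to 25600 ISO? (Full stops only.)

3 stops

3200 → 6400 → 12800 → 25600 — count the steps: 3 stops.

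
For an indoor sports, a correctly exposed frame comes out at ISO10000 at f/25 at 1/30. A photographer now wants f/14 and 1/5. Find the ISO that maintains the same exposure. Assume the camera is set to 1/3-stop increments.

ISO 500

Aperture: f/25 → f/22 → f/20 → f/18 → f/16 → f/14 — 1 2/3 stops larger aperture (brighter).
Shutter speed: 1/30 → 1/25 → 1/20 → 1/15 → 1/13 → 1/10 → 1/8 → 1/6 → 1/5 — 2 2/3 stops slower (brighter).
Net change so far: 4 1/3 stops brighter. Offset with the ISO: 10000 → 8000 → 6400 → 5000 → 4000 → 3200 → 2500 → 2000 → 1600 → 1250 → 1000 → 800 → 640 → 500.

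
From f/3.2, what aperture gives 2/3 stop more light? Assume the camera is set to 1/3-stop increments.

f/2.5

Aperture: f/3.2 → f/2.8 → f/2.5 — 2/3 stop wider (brighter).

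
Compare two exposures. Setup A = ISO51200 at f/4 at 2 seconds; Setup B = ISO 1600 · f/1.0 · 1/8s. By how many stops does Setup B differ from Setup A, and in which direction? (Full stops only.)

5 stops darker

Aperture: f/4 → f/2.8 → f/2 → f/1.4 → f/1.0 — 4 stops wider (brighter).
Shutter speed: 2 → 1 → 1/2 → 1/4 → 1/8 — 4 stops shorter (darker).
ISO: 51200 → 25600 → 12800 → 6400 → 3200 → 1600 — 5 stops lower (darker).
Net: +4 −4 −5 = −5 stops.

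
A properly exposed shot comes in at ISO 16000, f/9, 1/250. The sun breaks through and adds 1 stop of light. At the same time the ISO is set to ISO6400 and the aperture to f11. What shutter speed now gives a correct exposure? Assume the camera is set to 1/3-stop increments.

Scene light: 1 stop brighter.
ISO: 16000 → 12800 → 10000 → 8000 → 6400 — 1 1/3 stops dropped (darker).
Aperture: f/9 → f/10 → f/11 — 2/3 stop stopped down (darker).
Net so far: 1 stop darker. Shutter speed: 1/250 → 1/200 → 1/160 → 1/125.

1/125s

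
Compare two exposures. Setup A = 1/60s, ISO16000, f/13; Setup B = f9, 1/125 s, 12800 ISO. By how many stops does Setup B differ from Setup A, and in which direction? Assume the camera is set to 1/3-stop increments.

1/3 stop darker

Aperture: f/13 → f/11 → f/10 → f/9 — 1 stop wider (brighter).
Shutter speed: 1/60 → 1/80 → 1/100 → 1/125 — 1 stop faster (darker).
ISO: 16000 → 12800 — 1/3 stop lower (darker).
Net: +1 −1 −1/3 = −1/3 stops.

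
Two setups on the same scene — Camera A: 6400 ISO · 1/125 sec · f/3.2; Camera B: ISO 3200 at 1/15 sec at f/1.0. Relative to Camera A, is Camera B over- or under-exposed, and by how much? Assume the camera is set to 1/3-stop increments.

Aperture: f/3.2 → f/2.8 → f/2.5 → f/2.2 → f/2 → f/1.8 → f/1.6 → f/1.4 → f/1.2 → f/1.1 → f/1.0 — 3 1/3 stops larger aperture (brighter).
Shutter speed: 1/125 → 1/100 → 1/80 → 1/60 → 1/50 → 1/40 → 1/30 → 1/25 → 1/20 → 1/15 — 3 stops slower (brighter).
ISO: 6400 → 5000 → 4000 → 3200 — 1 stop dropped (darker).
Net: +3 1/3 +3 −1 = +5 1/3 stops.

5 1/3 stops brighter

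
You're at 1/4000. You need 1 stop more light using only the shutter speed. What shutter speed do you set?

1/2000s

Shutter speed: 1/4000 → 1/2000 — 1 stop slower (brighter).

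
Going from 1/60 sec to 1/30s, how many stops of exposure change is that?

1 stop

1/60 → 1/30 — count the steps: 1 stop.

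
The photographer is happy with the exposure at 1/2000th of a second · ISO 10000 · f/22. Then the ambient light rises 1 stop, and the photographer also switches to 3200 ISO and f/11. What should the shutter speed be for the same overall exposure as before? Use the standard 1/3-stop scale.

1/5000s

Scene light: 1 stop brighter.
ISO: 10000 → 8000 → 6400 → 5000 → 4000 → 3200 — 1 2/3 stops lower (darker).
Aperture: f/22 → f/20 → f/18 → f/16 → f/14 → f/13 → f/11 — 2 stops wider (brighter).
Net so far: 1 1/3 stops brighter. Shutter speed: 1/2000 → 1/2500 → 1/3200 → 1/4000 → 1/5000.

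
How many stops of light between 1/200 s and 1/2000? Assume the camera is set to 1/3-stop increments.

1/200 → 1/250 → 1/320 → 1/400 → 1/500 → 1/640 → 1/800 → 1/1000 → 1/1250 → 1/1600 → 1/2000 — count the steps: 10 third-stops = 3 1/3 stops.

3 1/3 stops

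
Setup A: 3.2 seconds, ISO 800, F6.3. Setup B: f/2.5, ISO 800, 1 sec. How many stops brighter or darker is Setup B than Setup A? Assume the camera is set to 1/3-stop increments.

Aperture: f/6.3 → f/5.6 → f/5 → f/4.5 → f/4 → f/3.5 → f/3.2 → f/2.8 → f/2.5 — 2 2/3 stops larger aperture (brighter).
Shutter speed: 3.2 → 2.5 → 2 → 1.6 → 1.3 → 1 — 1 2/3 stops faster (darker).
ISO: unchanged.
Net: +2 2/3 −1 2/3 = +1 stop.

1 stop brighter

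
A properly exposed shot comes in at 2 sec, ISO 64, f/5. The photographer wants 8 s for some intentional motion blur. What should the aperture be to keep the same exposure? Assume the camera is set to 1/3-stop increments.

f/10

Shutter speed: 2 → 2.5 → 3.2 → 4 → 5 → 6 → 8 — 2 stops longer (brighter).
Need 2 stops darker from the aperture: f/5 → f/5.6 → f/6.3 → f/7.1 → f/8 → f/9 → f/10.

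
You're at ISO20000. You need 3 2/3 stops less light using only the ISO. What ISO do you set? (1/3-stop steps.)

ISO: 20000 → 16000 → 12800 → 10000 → 8000 → 6400 → 5000 → 4000 → 3200 → 2500 → 2000 → 1600 — 3 2/3 stops dropped (darker).

ISO 1600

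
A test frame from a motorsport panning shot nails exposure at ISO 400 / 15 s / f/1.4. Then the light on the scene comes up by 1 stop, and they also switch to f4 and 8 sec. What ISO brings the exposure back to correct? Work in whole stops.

ISO 3200

Scene light: 1 stop brighter.
Aperture: f/1.4 → f/2 → f/2.8 → f/4 — 3 stops smaller aperture (darker).
Shutter speed: 15 → 8 — 1 stop faster (darker).
Net so far: 3 stops darker. ISO: 400 → 800 → 1600 → 3200.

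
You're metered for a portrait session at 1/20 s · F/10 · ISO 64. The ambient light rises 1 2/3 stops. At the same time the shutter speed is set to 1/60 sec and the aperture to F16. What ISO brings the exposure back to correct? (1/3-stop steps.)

Scene light: 1 2/3 stops brighter.
Shutter speed: 1/20 → 1/25 → 1/30 → 1/40 → 1/50 → 1/60 — 1 2/3 stops shorter (darker).
Aperture: f/10 → f/11 → f/13 → f/14 → f/16 — 1 1/3 stops narrower (darker).
Net so far: 1 1/3 stops darker. ISO: 64 → 80 → 100 → 125 → 160.

ISO 160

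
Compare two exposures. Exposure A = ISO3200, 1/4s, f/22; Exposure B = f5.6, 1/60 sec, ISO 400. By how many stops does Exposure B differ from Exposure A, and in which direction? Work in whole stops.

Aperture: f/22 → f/16 → f/11 → f/8 → f/5.6 — 4 stops larger aperture (brighter).
Shutter speed: 1/4 → 1/8 → 1/15 → 1/30 → 1/60 — 4 stops shorter (darker).
ISO: 3200 → 1600 → 800 → 400 — 3 stops lower (darker).
Net: +4 −4 −3 = −3 stops.

3 stops darker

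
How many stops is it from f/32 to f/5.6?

f/32 → f/22 → f/16 → f/11 → f/8 → f/5.6 — count the steps: 5 stops.

5 stops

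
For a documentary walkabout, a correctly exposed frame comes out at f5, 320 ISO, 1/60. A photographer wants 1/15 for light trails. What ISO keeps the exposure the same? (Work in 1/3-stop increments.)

Shutter speed: 1/60 → 1/50 → 1/40 → 1/30 → 1/25 → 1/20 → 1/15 — 2 stops slower (brighter).
Need 2 stops darker from the ISO: 320 → 250 → 200 → 160 → 125 → 100 → 80.

ISO 80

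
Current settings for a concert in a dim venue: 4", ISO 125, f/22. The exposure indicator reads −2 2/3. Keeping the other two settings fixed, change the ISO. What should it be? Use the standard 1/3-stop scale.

ISO 800

Underexposed by 2 2/3 stops → need 2 2/3 stops brighter.
ISO: 125 → 160 → 200 → 250 → 320 → 400 → 500 → 640 → 800.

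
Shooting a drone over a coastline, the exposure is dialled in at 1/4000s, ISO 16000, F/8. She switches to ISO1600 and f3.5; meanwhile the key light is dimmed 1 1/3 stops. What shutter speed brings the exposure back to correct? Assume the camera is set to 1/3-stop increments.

1/800s

Scene light: 1 1/3 stops darker.
ISO: 16000 → 12800 → 10000 → 8000 → 6400 → 5000 → 4000 → 3200 → 2500 → 2000 → 1600 — 3 1/3 stops lower (darker).
Aperture: f/8 → f/7.1 → f/6.3 → f/5.6 → f/5 → f/4.5 → f/4 → f/3.5 — 2 1/3 stops opened up (brighter).
Net so far: 2 1/3 stops darker. Shutter speed: 1/4000 → 1/3200 → 1/2500 → 1/2000 → 1/1600 → 1/1250 → 1/1000 → 1/800.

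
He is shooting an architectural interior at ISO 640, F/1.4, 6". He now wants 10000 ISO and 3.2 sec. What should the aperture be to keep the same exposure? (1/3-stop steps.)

ISO: 640 → 800 → 1000 → 1250 → 1600 → 2000 → 2500 → 3200 → 4000 → 5000 → 6400 → 8000 → 10000 — 4 stops higher (brighter).
Shutter speed: 6 → 5 → 4 → 3.2 — 1 stop faster (darker).
Net change so far: 3 stops brighter. Offset with the aperture: f/1.4 → f/1.6 → f/1.8 → f/2 → f/2.2 → f/2.5 → f/2.8 → f/3.2 → f/3.5 → f/4.

f/4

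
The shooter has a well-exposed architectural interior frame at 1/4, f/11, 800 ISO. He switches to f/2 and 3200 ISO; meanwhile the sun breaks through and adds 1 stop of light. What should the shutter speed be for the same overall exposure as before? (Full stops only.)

1/1000s

Scene light: 1 stop brighter.
Aperture: f/11 → f/8 → f/5.6 → f/4 → f/2.8 → f/2 — 5 stops larger aperture (brighter).
ISO: 800 → 1600 → 3200 — 2 stops higher (brighter).
Net so far: 8 stops brighter. Shutter speed: 1/4 → 1/8 → 1/15 → 1/30 → 1/60 → 1/125 → 1/250 → 1/500 → 1/1000.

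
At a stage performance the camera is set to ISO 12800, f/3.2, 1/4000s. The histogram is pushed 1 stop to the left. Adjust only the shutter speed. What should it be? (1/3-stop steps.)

1/2000s

Underexposed by 1 stop → need 1 stop brighter.
Shutter speed: 1/4000 → 1/3200 → 1/2500 → 1/2000.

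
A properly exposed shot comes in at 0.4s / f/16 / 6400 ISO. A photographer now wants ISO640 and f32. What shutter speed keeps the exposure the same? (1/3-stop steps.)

ISO: 6400 → 5000 → 4000 → 3200 → 2500 → 2000 → 1600 → 1250 → 1000 → 800 → 640 — 3 1/3 stops dropped (darker).
Aperture: f/16 → f/18 → f/20 → f/22 → f/25 → f/29 → f/32 — 2 stops stopped down (darker).
Net change so far: 5 1/3 stops darker. Offset with the shutter speed: 0.4 → 0.5 → 0.6 → 0.8 → 1 → 1.3 → 1.6 → 2 → 2.5 → 3.2 → 4 → 5 → 6 → 8 → 10 → 13 → 15.

15 s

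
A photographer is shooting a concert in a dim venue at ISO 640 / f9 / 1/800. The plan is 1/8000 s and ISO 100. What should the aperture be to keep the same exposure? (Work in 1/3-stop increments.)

Shutter speed: 1/800 → 1/1000 → 1/1250 → 1/1600 → 1/2000 → 1/2500 → 1/3200 → 1/4000 → 1/5000 → 1/6400 → 1/8000 — 3 1/3 stops faster (darker).
ISO: 640 → 500 → 400 → 320 → 250 → 200 → 160 → 125 → 100 — 2 2/3 stops dropped (darker).
Net change so far: 6 stops darker. Offset with the aperture: f/9 → f/8 → f/7.1 → f/6.3 → f/5.6 → f/5 → f/4.5 → f/4 → f/3.5 → f/3.2 → f/2.8 → f/2.5 → f/2.2 → f/2 → f/1.8 → f/1.6 → f/1.4 → f/1.2 → f/1.1.

f/1.1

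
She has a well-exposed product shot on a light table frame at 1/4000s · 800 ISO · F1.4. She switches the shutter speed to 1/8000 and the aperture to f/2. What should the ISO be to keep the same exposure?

Shutter speed: 1/4000 → 1/8000 — 1 stop faster (darker).
Aperture: f/1.4 → f/2 — 1 stop stopped down (darker).
Net change so far: 2 stops darker. Offset with the ISO: 800 → 1600 → 3200.

ISO 3200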